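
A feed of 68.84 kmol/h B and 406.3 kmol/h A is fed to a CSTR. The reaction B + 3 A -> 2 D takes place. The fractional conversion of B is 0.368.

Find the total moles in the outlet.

B reacted = 0.368 × 68.84 = 25.33 kmol/h; ν_B = −1, so ξ = 25.33/1 = 25.33 kmol/h.
Outlet amounts (n = n₀ + ν ξ):
  B: 68.84 − 1(25.33) = 43.51
  A: 406.3 − 3(25.33) = 330.3
  D: 0 + 2(25.33) = 50.67
Total out = 43.51 + 330.3 + 50.67 = 424.5 kmol/h.

424 kmol/h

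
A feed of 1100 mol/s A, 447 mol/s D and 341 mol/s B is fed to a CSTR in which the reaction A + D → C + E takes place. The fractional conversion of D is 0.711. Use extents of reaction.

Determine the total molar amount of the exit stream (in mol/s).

1890 mol/s

D reacted = 0.711 × 447 = 317.8 mol/s; ν_D = −1, so ξ = 317.8/1 = 317.8 mol/s.
Outlet amounts (n = n₀ + ν ξ):
  A: 1100 − 1(317.8) = 782.2
  D: 447 − 1(317.8) = 129.2
  C: 0 + 1(317.8) = 317.8
  E: 0 + 1(317.8) = 317.8
  B: 341 (inert)
Total out = 782.2 + 129.2 + 317.8 + 317.8 + 341 = 1888 mol/s.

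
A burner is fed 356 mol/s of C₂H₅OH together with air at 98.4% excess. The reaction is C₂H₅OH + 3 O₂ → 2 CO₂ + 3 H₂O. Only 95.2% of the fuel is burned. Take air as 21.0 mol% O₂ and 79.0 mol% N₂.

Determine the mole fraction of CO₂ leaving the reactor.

0.0628

Stoichiometric O₂ = 3 × 356 = 1068 mol/s; O₂ fed = 1068 × 1.984 = 2119 mol/s.
N₂ fed = 2119 × 79/21 = 7971 mol/s.
Fuel reacted = 0.952 × 356 → ξ = 338.9 mol/s.
Outlet (n = n₀ + ν ξ):
  C₂H₅OH: 356 − 1(338.9) = 17.09
  O₂: 2119 − 3(338.9) = 1102
  N₂: 7971 (inert)
  CO₂: 0 + 2(338.9) = 677.8
  H₂O: 0 + 3(338.9) = 1017
Total out = 10780 mol/s; y_CO₂ = 677.8 / 10780 = 0.06285.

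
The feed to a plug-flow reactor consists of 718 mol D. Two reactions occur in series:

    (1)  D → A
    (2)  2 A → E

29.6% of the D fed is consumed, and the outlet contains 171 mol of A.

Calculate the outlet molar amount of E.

Conversion of D: D consumed = 1ξ₁ = 0.296 × 718 → ξ₁ = 212.5 mol.
A balance: n_A = 0 + 1ξ₁ − 2ξ₂ = 171 → ξ₂ = (1·212.5 − 171)/2 = 20.76 mol.
Outlet amounts (n = n₀ + Σ ν·ξ):
  D: 718 − 1(212.5) = 505.5
  A: 0 + 1(212.5) − 2(20.76) = 171
  E: 0 + 1(20.76) = 20.76

20.8 mol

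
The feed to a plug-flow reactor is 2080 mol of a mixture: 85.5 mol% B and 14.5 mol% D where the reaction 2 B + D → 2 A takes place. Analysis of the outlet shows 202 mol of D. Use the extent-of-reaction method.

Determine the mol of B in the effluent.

1580 mol

For D: n = n₀ − 1ξ → 202 = 301.6 − 1ξ, giving ξ = 99.6 mol.
Outlet amounts (n = n₀ + ν ξ):
  B: 1778 − 2(99.6) = 1579
  D: 301.6 − 1(99.6) = 202
  A: 0 + 2(99.6) = 199.2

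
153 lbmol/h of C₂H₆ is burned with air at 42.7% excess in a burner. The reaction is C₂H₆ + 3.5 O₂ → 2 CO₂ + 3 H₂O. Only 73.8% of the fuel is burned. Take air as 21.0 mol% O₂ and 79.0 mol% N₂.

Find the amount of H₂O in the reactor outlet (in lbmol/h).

339 lbmol/h

Stoichiometric O₂ = 3.5 × 153 = 535.5 lbmol/h; O₂ fed = 535.5 × 1.427 = 764.2 lbmol/h.
N₂ fed = 764.2 × 79/21 = 2875 lbmol/h.
Fuel reacted = 0.738 × 153 → ξ = 112.9 lbmol/h.
Outlet (n = n₀ + ν ξ):
  C₂H₆: 153 − 1(112.9) = 40.09
  O₂: 764.2 − 3.5(112.9) = 369
  N₂: 2875 (inert)
  CO₂: 0 + 2(112.9) = 225.8
  H₂O: 0 + 3(112.9) = 338.7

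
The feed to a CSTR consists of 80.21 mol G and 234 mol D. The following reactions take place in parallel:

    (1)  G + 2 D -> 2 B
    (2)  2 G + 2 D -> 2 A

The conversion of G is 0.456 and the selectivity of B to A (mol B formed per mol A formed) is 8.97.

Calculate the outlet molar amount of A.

6.67 mol

Conversion of G: G consumed = 0.456 × 80.21 = 36.58 mol = 1ξ₁ + 2ξ₂.
Selectivity: 2ξ₁ / (2ξ₂) = 8.97 → ξ₁ = 8.97 ξ₂.
Substitute: (1·8.97 + 2) ξ₂ = 36.58 → ξ₂ = 3.334 mol, ξ₁ = 29.91 mol.
Outlet amounts (n = n₀ + Σ ν·ξ):
  G: 80.21 − 1(29.91) − 2(3.334) = 43.63
  D: 234 − 2(29.91) − 2(3.334) = 167.5
  B: 0 + 2(29.91) = 59.81
  A: 0 + 2(3.334) = 6.668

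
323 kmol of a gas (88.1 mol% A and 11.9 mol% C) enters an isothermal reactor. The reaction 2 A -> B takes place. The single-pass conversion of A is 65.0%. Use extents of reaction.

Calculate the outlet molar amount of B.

A reacted = 0.65 × 284.6 = 185 kmol; ν_A = −2, so ξ = 185/2 = 92.48 kmol.
Outlet amounts (n = n₀ + ν ξ):
  A: 284.6 − 2(92.48) = 99.6
  B: 0 + 1(92.48) = 92.48
  C: 38.44 (inert)

92.5 kmol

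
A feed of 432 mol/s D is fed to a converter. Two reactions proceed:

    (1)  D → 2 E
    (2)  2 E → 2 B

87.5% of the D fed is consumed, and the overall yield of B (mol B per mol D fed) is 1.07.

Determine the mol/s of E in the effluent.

294 mol/s

Conversion of D: D consumed = 1ξ₁ = 0.875 × 432 → ξ₁ = 378 mol/s.
Yield of B: 2ξ₂ / 432 = 1.07 → ξ₂ = 231.1 mol/s.
Outlet amounts (n = n₀ + Σ ν·ξ):
  D: 432 − 1(378) = 54
  E: 0 + 2(378) − 2(231.1) = 293.8
  B: 0 + 2(231.1) = 462.2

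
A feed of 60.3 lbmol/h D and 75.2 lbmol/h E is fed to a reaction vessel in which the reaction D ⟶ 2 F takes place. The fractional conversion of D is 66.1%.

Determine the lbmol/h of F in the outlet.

D reacted = 0.661 × 60.3 = 39.86 lbmol/h; ν_D = −1, so ξ = 39.86/1 = 39.86 lbmol/h.
Outlet amounts (n = n₀ + ν ξ):
  D: 60.3 − 1(39.86) = 20.44
  F: 0 + 2(39.86) = 79.72
  E: 75.2 (inert)

79.7 lbmol/h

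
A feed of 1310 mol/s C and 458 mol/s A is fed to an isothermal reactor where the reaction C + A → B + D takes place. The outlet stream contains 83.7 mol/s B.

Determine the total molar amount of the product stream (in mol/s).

1770 mol/s

For B: n = n₀ + 1ξ → 83.7 = 0 + 1ξ, giving ξ = 83.7 mol/s.
Outlet amounts (n = n₀ + ν ξ):
  C: 1310 − 1(83.7) = 1226
  A: 458 − 1(83.7) = 374.3
  B: 0 + 1(83.7) = 83.7
  D: 0 + 1(83.7) = 83.7
Total out = 1226 + 374.3 + 83.7 + 83.7 = 1768 mol/s.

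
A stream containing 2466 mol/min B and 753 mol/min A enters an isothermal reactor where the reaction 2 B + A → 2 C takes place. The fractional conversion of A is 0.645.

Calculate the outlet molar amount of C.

971 mol/min

A reacted = 0.645 × 753 = 485.7 mol/min; ν_A = −1, so ξ = 485.7/1 = 485.7 mol/min.
Outlet amounts (n = n₀ + ν ξ):
  B: 2466 − 2(485.7) = 1495
  A: 753 − 1(485.7) = 267.3
  C: 0 + 2(485.7) = 971.4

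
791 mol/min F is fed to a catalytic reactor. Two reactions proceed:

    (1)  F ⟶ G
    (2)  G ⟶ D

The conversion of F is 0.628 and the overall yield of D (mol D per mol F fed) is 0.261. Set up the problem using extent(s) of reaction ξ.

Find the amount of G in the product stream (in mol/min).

290 mol/min

Conversion of F: F consumed = 1ξ₁ = 0.628 × 791 → ξ₁ = 496.7 mol/min.
Yield of D: 1ξ₂ / 791 = 0.261 → ξ₂ = 206.5 mol/min.
Outlet amounts (n = n₀ + Σ ν·ξ):
  F: 791 − 1(496.7) = 294.3
  G: 0 + 1(496.7) − 1(206.5) = 290.3
  D: 0 + 1(206.5) = 206.5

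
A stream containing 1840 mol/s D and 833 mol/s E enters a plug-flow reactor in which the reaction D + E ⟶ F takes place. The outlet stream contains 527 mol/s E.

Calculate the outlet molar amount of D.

1530 mol/s

For E: n = n₀ − 1ξ → 527 = 833 − 1ξ, giving ξ = 306 mol/s.
Outlet amounts (n = n₀ + ν ξ):
  D: 1840 − 1(306) = 1534
  E: 833 − 1(306) = 527
  F: 0 + 1(306) = 306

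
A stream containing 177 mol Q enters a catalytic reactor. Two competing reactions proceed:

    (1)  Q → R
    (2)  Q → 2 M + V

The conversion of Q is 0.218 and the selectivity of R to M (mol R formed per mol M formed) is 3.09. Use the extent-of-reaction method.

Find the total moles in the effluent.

188 mol

Conversion of Q: Q consumed = 0.218 × 177 = 38.59 mol = 1ξ₁ + 1ξ₂.
Selectivity: 1ξ₁ / (2ξ₂) = 3.09 → ξ₁ = 6.18 ξ₂.
Substitute: (1·6.18 + 1) ξ₂ = 38.59 → ξ₂ = 5.374 mol, ξ₁ = 33.21 mol.
Outlet amounts (n = n₀ + Σ ν·ξ):
  Q: 177 − 1(33.21) − 1(5.374) = 138.4
  R: 0 + 1(33.21) = 33.21
  M: 0 + 2(5.374) = 10.75
  V: 0 + 1(5.374) = 5.374
Total out = 138.4 + 33.21 + 10.75 + 5.374 = 187.7 mol.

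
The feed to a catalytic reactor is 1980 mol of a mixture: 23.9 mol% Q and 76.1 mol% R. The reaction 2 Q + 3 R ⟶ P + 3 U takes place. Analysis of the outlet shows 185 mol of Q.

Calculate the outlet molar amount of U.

For Q: n = n₀ − 2ξ → 185 = 473.2 − 2ξ, giving ξ = 144.1 mol.
Outlet amounts (n = n₀ + ν ξ):
  Q: 473.2 − 2(144.1) = 185
  R: 1507 − 3(144.1) = 1074
  P: 0 + 1(144.1) = 144.1
  U: 0 + 3(144.1) = 432.3

432 mol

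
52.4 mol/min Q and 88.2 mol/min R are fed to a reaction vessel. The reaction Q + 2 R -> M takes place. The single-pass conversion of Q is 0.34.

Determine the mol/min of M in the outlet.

17.8 mol/min

Q reacted = 0.34 × 52.4 = 17.82 mol/min; ν_Q = −1, so ξ = 17.82/1 = 17.82 mol/min.
Outlet amounts (n = n₀ + ν ξ):
  Q: 52.4 − 1(17.82) = 34.58
  R: 88.2 − 2(17.82) = 52.57
  M: 0 + 1(17.82) = 17.82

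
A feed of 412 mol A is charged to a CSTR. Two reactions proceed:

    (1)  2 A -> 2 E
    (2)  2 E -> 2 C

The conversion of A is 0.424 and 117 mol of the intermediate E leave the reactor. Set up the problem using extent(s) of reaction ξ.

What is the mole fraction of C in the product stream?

0.14

Conversion of A: A consumed = 2ξ₁ = 0.424 × 412 → ξ₁ = 87.34 mol.
E balance: n_E = 0 + 2ξ₁ − 2ξ₂ = 117 → ξ₂ = (2·87.34 − 117)/2 = 28.84 mol.
Outlet amounts (n = n₀ + Σ ν·ξ):
  A: 412 − 2(87.34) = 237.3
  E: 0 + 2(87.34) − 2(28.84) = 117
  C: 0 + 2(28.84) = 57.69
Total out = 412 mol; y_C = 57.69 / 412 = 0.14.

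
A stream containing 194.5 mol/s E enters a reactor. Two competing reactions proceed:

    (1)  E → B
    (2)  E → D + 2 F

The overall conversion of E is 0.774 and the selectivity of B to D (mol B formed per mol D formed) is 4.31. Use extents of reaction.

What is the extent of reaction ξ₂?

Conversion of E: E consumed = 0.774 × 194.5 = 150.5 mol/s = 1ξ₁ + 1ξ₂.
Selectivity: 1ξ₁ / (1ξ₂) = 4.31 → ξ₁ = 4.31 ξ₂.
Substitute: (1·4.31 + 1) ξ₂ = 150.5 → ξ₂ = 28.35 mol/s, ξ₁ = 122.2 mol/s.
Outlet amounts (n = n₀ + Σ ν·ξ):
  E: 194.5 − 1(122.2) − 1(28.35) = 43.96
  B: 0 + 1(122.2) = 122.2
  D: 0 + 1(28.35) = 28.35
  F: 0 + 2(28.35) = 56.7

ξ₂ = 28.4 mol/s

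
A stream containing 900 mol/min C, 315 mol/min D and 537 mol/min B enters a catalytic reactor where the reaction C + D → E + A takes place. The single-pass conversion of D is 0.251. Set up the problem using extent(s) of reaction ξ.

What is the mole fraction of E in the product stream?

0.0451

D reacted = 0.251 × 315 = 79.06 mol/min; ν_D = −1, so ξ = 79.06/1 = 79.06 mol/min.
Outlet amounts (n = n₀ + ν ξ):
  C: 900 − 1(79.06) = 820.9
  D: 315 − 1(79.06) = 235.9
  E: 0 + 1(79.06) = 79.06
  A: 0 + 1(79.06) = 79.06
  B: 537 (inert)
Total out = 1752 mol/min; y_E = 79.06 / 1752 = 0.04513.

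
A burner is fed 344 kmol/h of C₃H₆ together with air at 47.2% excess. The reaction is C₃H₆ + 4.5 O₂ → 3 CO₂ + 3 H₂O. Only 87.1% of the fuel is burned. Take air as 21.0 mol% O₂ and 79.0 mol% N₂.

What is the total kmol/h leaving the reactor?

11300 kmol/h

Stoichiometric O₂ = 4.5 × 344 = 1548 kmol/h; O₂ fed = 1548 × 1.472 = 2279 kmol/h.
N₂ fed = 2279 × 79/21 = 8572 kmol/h.
Fuel reacted = 0.871 × 344 → ξ = 299.6 kmol/h.
Outlet (n = n₀ + ν ξ):
  C₃H₆: 344 − 1(299.6) = 44.38
  O₂: 2279 − 4.5(299.6) = 930.3
  N₂: 8572 (inert)
  CO₂: 0 + 3(299.6) = 898.9
  H₂O: 0 + 3(299.6) = 898.9
Total out = 44.38 + 930.3 + 8572 + 898.9 + 898.9 = 11340 kmol/h.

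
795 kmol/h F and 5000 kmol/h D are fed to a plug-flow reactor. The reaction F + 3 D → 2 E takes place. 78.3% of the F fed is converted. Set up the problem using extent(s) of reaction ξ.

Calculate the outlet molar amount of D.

F reacted = 0.783 × 795 = 622.5 kmol/h; ν_F = −1, so ξ = 622.5/1 = 622.5 kmol/h.
Outlet amounts (n = n₀ + ν ξ):
  F: 795 − 1(622.5) = 172.5
  D: 5000 − 3(622.5) = 3133
  E: 0 + 2(622.5) = 1245

3130 kmol/h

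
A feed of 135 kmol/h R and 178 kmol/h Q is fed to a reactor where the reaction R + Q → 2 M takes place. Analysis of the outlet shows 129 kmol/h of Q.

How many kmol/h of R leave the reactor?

For Q: n = n₀ − 1ξ → 129 = 178 − 1ξ, giving ξ = 49 kmol/h.
Outlet amounts (n = n₀ + ν ξ):
  R: 135 − 1(49) = 86
  Q: 178 − 1(49) = 129
  M: 0 + 2(49) = 98

86 kmol/h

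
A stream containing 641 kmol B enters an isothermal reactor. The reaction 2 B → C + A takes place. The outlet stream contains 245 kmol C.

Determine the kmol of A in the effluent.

245 kmol

For C: n = n₀ + 1ξ → 245 = 0 + 1ξ, giving ξ = 245 kmol.
Outlet amounts (n = n₀ + ν ξ):
  B: 641 − 2(245) = 151
  C: 0 + 1(245) = 245
  A: 0 + 1(245) = 245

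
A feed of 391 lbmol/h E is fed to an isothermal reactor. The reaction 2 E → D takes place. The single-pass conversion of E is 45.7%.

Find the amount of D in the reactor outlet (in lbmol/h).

89.3 lbmol/h

E reacted = 0.457 × 391 = 178.7 lbmol/h; ν_E = −2, so ξ = 178.7/2 = 89.34 lbmol/h.
Outlet amounts (n = n₀ + ν ξ):
  E: 391 − 2(89.34) = 212.3
  D: 0 + 1(89.34) = 89.34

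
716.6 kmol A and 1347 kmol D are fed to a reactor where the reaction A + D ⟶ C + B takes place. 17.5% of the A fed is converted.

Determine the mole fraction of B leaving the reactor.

A reacted = 0.175 × 716.6 = 125.4 kmol; ν_A = −1, so ξ = 125.4/1 = 125.4 kmol.
Outlet amounts (n = n₀ + ν ξ):
  A: 716.6 − 1(125.4) = 591.2
  D: 1347 − 1(125.4) = 1222
  C: 0 + 1(125.4) = 125.4
  B: 0 + 1(125.4) = 125.4
Total out = 2064 kmol; y_B = 125.4 / 2064 = 0.06077.

0.0608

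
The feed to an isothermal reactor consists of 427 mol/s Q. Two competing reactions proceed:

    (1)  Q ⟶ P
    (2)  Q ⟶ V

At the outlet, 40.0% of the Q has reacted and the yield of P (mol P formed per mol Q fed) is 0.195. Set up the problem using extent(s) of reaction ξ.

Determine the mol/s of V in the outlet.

87.5 mol/s

Yield of P: 1ξ₁ / 427 = 0.195 → ξ₁ = 83.27 mol/s.
Conversion of Q: 1ξ₁ + 1ξ₂ = 0.4 × 427 = 170.8 → ξ₂ = 87.54 mol/s.
Outlet amounts (n = n₀ + Σ ν·ξ):
  Q: 427 − 1(83.27) − 1(87.54) = 256.2
  P: 0 + 1(83.27) = 83.27
  V: 0 + 1(87.54) = 87.54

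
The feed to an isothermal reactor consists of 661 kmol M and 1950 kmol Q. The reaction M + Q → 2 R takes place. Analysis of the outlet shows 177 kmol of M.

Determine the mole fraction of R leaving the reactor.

0.371

For M: n = n₀ − 1ξ → 177 = 661 − 1ξ, giving ξ = 484 kmol.
Outlet amounts (n = n₀ + ν ξ):
  M: 661 − 1(484) = 177
  Q: 1950 − 1(484) = 1466
  R: 0 + 2(484) = 968
Total out = 2611 kmol; y_R = 968 / 2611 = 0.3707.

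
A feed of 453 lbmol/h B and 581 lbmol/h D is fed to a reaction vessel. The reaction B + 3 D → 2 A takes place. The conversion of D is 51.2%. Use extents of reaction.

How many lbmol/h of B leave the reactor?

354 lbmol/h

D reacted = 0.512 × 581 = 297.5 lbmol/h; ν_D = −3, so ξ = 297.5/3 = 99.16 lbmol/h.
Outlet amounts (n = n₀ + ν ξ):
  B: 453 − 1(99.16) = 353.8
  D: 581 − 3(99.16) = 283.5
  A: 0 + 2(99.16) = 198.3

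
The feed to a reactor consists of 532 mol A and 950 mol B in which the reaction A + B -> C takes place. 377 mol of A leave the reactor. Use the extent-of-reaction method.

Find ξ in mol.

ξ = 155 mol

For A: n = n₀ − 1ξ → 377 = 532 − 1ξ, giving ξ = 155 mol.
Outlet amounts (n = n₀ + ν ξ):
  A: 532 − 1(155) = 377
  B: 950 − 1(155) = 795
  C: 0 + 1(155) = 155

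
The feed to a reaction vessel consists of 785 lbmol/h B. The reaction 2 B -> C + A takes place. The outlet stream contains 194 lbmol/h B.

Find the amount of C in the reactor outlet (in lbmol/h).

296 lbmol/h

For B: n = n₀ − 2ξ → 194 = 785 − 2ξ, giving ξ = 295.5 lbmol/h.
Outlet amounts (n = n₀ + ν ξ):
  B: 785 − 2(295.5) = 194
  C: 0 + 1(295.5) = 295.5
  A: 0 + 1(295.5) = 295.5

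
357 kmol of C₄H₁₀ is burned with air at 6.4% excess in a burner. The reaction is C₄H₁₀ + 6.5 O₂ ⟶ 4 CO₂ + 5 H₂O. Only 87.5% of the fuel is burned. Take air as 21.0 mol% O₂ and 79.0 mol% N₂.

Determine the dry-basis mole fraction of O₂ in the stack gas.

Stoichiometric O₂ = 6.5 × 357 = 2320 kmol; O₂ fed = 2320 × 1.064 = 2469 kmol.
N₂ fed = 2469 × 79/21 = 9288 kmol.
Fuel reacted = 0.875 × 357 → ξ = 312.4 kmol.
Outlet (n = n₀ + ν ξ):
  C₄H₁₀: 357 − 1(312.4) = 44.62
  O₂: 2469 − 6.5(312.4) = 438.6
  N₂: 9288 (inert)
  CO₂: 0 + 4(312.4) = 1250
  H₂O: 0 + 5(312.4) = 1562
Dry total = 11020 kmol; y_O₂ (dry) = 438.6 / 11020 = 0.03979.

0.0398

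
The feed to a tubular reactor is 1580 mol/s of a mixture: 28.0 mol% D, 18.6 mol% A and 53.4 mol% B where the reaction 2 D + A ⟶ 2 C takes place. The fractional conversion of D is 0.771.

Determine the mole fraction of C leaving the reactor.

D reacted = 0.771 × 442.4 = 341.1 mol/s; ν_D = −2, so ξ = 341.1/2 = 170.5 mol/s.
Outlet amounts (n = n₀ + ν ξ):
  D: 442.4 − 2(170.5) = 101.3
  A: 293.9 − 1(170.5) = 123.3
  C: 0 + 2(170.5) = 341.1
  B: 843.7 (inert)
Total out = 1409 mol/s; y_C = 341.1 / 1409 = 0.242.

0.242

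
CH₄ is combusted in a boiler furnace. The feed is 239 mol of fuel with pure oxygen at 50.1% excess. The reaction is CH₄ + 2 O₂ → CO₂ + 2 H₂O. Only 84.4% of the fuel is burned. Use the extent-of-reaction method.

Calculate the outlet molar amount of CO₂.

202 mol

Stoichiometric O₂ = 2 × 239 = 478 mol; O₂ fed = 478 × 1.501 = 717.5 mol.
Fuel reacted = 0.844 × 239 → ξ = 201.7 mol.
Outlet (n = n₀ + ν ξ):
  CH₄: 239 − 1(201.7) = 37.28
  O₂: 717.5 − 2(201.7) = 314
  CO₂: 0 + 1(201.7) = 201.7
  H₂O: 0 + 2(201.7) = 403.4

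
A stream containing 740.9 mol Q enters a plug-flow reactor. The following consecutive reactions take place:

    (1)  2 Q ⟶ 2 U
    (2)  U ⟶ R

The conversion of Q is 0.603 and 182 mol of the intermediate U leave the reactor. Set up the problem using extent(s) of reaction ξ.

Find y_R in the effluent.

Conversion of Q: Q consumed = 2ξ₁ = 0.603 × 740.9 → ξ₁ = 223.4 mol.
U balance: n_U = 0 + 2ξ₁ − 1ξ₂ = 182 → ξ₂ = (2·223.4 − 182)/1 = 264.8 mol.
Outlet amounts (n = n₀ + Σ ν·ξ):
  Q: 740.9 − 2(223.4) = 294.1
  U: 0 + 2(223.4) − 1(264.8) = 182
  R: 0 + 1(264.8) = 264.8
Total out = 740.9 mol; y_R = 264.8 / 740.9 = 0.3574.

0.357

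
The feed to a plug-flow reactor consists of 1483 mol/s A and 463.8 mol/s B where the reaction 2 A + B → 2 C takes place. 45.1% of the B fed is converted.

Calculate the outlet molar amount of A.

1060 mol/s

B reacted = 0.451 × 463.8 = 209.2 mol/s; ν_B = −1, so ξ = 209.2/1 = 209.2 mol/s.
Outlet amounts (n = n₀ + ν ξ):
  A: 1483 − 2(209.2) = 1065
  B: 463.8 − 1(209.2) = 254.6
  C: 0 + 2(209.2) = 418.3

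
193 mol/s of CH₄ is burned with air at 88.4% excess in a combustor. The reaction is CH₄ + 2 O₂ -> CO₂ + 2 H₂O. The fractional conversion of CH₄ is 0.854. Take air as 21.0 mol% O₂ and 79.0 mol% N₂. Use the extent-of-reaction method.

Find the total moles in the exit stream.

Stoichiometric O₂ = 2 × 193 = 386 mol/s; O₂ fed = 386 × 1.884 = 727.2 mol/s.
N₂ fed = 727.2 × 79/21 = 2736 mol/s.
Fuel reacted = 0.854 × 193 → ξ = 164.8 mol/s.
Outlet (n = n₀ + ν ξ):
  CH₄: 193 − 1(164.8) = 28.18
  O₂: 727.2 − 2(164.8) = 397.6
  N₂: 2736 (inert)
  CO₂: 0 + 1(164.8) = 164.8
  H₂O: 0 + 2(164.8) = 329.6
Total out = 28.18 + 397.6 + 2736 + 164.8 + 329.6 = 3656 mol/s.

3660 mol/s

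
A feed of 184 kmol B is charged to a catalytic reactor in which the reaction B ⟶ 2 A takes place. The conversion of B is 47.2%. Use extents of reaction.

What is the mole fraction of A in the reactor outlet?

B reacted = 0.472 × 184 = 86.85 kmol; ν_B = −1, so ξ = 86.85/1 = 86.85 kmol.
Outlet amounts (n = n₀ + ν ξ):
  B: 184 − 1(86.85) = 97.15
  A: 0 + 2(86.85) = 173.7
Total out = 270.8 kmol; y_A = 173.7 / 270.8 = 0.6413.

0.641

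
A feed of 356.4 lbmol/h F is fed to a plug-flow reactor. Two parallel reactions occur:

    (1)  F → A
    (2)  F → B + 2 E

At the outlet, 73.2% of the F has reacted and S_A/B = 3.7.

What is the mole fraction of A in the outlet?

0.439

Conversion of F: F consumed = 0.732 × 356.4 = 260.9 lbmol/h = 1ξ₁ + 1ξ₂.
Selectivity: 1ξ₁ / (1ξ₂) = 3.7 → ξ₁ = 3.7 ξ₂.
Substitute: (1·3.7 + 1) ξ₂ = 260.9 → ξ₂ = 55.51 lbmol/h, ξ₁ = 205.4 lbmol/h.
Outlet amounts (n = n₀ + Σ ν·ξ):
  F: 356.4 − 1(205.4) − 1(55.51) = 95.52
  A: 0 + 1(205.4) = 205.4
  B: 0 + 1(55.51) = 55.51
  E: 0 + 2(55.51) = 111
Total out = 467.4 lbmol/h; y_A = 205.4 / 467.4 = 0.4394.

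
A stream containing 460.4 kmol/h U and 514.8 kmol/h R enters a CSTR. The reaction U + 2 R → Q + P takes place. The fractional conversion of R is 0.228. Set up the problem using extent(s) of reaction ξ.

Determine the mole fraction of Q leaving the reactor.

R reacted = 0.228 × 514.8 = 117.4 kmol/h; ν_R = −2, so ξ = 117.4/2 = 58.69 kmol/h.
Outlet amounts (n = n₀ + ν ξ):
  U: 460.4 − 1(58.69) = 401.7
  R: 514.8 − 2(58.69) = 397.4
  Q: 0 + 1(58.69) = 58.69
  P: 0 + 1(58.69) = 58.69
Total out = 916.5 kmol/h; y_Q = 58.69 / 916.5 = 0.06403.

0.064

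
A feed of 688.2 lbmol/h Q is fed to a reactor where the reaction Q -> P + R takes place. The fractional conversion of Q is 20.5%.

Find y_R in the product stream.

0.17

Q reacted = 0.205 × 688.2 = 141.1 lbmol/h; ν_Q = −1, so ξ = 141.1/1 = 141.1 lbmol/h.
Outlet amounts (n = n₀ + ν ξ):
  Q: 688.2 − 1(141.1) = 547.1
  P: 0 + 1(141.1) = 141.1
  R: 0 + 1(141.1) = 141.1
Total out = 829.3 lbmol/h; y_R = 141.1 / 829.3 = 0.1701.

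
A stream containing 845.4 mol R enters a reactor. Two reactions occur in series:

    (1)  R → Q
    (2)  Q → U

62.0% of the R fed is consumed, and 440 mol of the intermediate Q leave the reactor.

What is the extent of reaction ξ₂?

Conversion of R: R consumed = 1ξ₁ = 0.62 × 845.4 → ξ₁ = 524.1 mol.
Q balance: n_Q = 0 + 1ξ₁ − 1ξ₂ = 440 → ξ₂ = (1·524.1 − 440)/1 = 84.15 mol.
Outlet amounts (n = n₀ + Σ ν·ξ):
  R: 845.4 − 1(524.1) = 321.3
  Q: 0 + 1(524.1) − 1(84.15) = 440
  U: 0 + 1(84.15) = 84.15

ξ₂ = 84.1 mol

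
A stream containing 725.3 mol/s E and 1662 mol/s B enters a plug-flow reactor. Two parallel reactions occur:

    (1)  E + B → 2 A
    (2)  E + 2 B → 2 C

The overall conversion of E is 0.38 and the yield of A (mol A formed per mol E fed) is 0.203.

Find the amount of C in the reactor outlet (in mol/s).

Yield of A: 2ξ₁ / 725.3 = 0.203 → ξ₁ = 73.62 mol/s.
Conversion of E: 1ξ₁ + 1ξ₂ = 0.38 × 725.3 = 275.6 → ξ₂ = 202 mol/s.
Outlet amounts (n = n₀ + Σ ν·ξ):
  E: 725.3 − 1(73.62) − 1(202) = 449.7
  B: 1662 − 1(73.62) − 2(202) = 1184
  A: 0 + 2(73.62) = 147.2
  C: 0 + 2(202) = 404

404 mol/s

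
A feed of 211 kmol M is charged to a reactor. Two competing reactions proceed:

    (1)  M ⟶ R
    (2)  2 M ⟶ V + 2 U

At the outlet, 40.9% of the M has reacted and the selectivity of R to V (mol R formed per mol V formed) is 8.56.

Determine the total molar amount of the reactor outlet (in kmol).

219 kmol

Conversion of M: M consumed = 0.409 × 211 = 86.3 kmol = 1ξ₁ + 2ξ₂.
Selectivity: 1ξ₁ / (1ξ₂) = 8.56 → ξ₁ = 8.56 ξ₂.
Substitute: (1·8.56 + 2) ξ₂ = 86.3 → ξ₂ = 8.172 kmol, ξ₁ = 69.95 kmol.
Outlet amounts (n = n₀ + Σ ν·ξ):
  M: 211 − 1(69.95) − 2(8.172) = 124.7
  R: 0 + 1(69.95) = 69.95
  V: 0 + 1(8.172) = 8.172
  U: 0 + 2(8.172) = 16.34
Total out = 124.7 + 69.95 + 8.172 + 16.34 = 219.2 kmol.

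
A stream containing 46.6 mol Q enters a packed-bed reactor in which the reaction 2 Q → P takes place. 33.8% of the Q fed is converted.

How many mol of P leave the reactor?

Q reacted = 0.338 × 46.6 = 15.75 mol; ν_Q = −2, so ξ = 15.75/2 = 7.875 mol.
Outlet amounts (n = n₀ + ν ξ):
  Q: 46.6 − 2(7.875) = 30.85
  P: 0 + 1(7.875) = 7.875

7.88 mol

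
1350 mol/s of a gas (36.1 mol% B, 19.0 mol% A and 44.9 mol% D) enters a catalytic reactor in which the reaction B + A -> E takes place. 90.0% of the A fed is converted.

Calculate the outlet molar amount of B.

256 mol/s

A reacted = 0.9 × 256.5 = 230.8 mol/s; ν_A = −1, so ξ = 230.8/1 = 230.8 mol/s.
Outlet amounts (n = n₀ + ν ξ):
  B: 487.4 − 1(230.8) = 256.5
  A: 256.5 − 1(230.8) = 25.65
  E: 0 + 1(230.8) = 230.8
  D: 606.1 (inert)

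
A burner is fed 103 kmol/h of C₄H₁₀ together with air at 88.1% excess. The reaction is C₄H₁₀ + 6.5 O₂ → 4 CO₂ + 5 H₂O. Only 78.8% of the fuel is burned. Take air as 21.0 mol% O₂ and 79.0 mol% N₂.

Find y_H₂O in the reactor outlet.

Stoichiometric O₂ = 6.5 × 103 = 669.5 kmol/h; O₂ fed = 669.5 × 1.881 = 1259 kmol/h.
N₂ fed = 1259 × 79/21 = 4737 kmol/h.
Fuel reacted = 0.788 × 103 → ξ = 81.16 kmol/h.
Outlet (n = n₀ + ν ξ):
  C₄H₁₀: 103 − 1(81.16) = 21.84
  O₂: 1259 − 6.5(81.16) = 731.8
  N₂: 4737 (inert)
  CO₂: 0 + 4(81.16) = 324.7
  H₂O: 0 + 5(81.16) = 405.8
Total out = 6222 kmol/h; y_H₂O = 405.8 / 6222 = 0.06523.

0.0652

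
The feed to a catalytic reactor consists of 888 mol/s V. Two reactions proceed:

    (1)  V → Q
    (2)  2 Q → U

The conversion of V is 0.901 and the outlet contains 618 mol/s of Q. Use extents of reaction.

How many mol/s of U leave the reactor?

Conversion of V: V consumed = 1ξ₁ = 0.901 × 888 → ξ₁ = 800.1 mol/s.
Q balance: n_Q = 0 + 1ξ₁ − 2ξ₂ = 618 → ξ₂ = (1·800.1 − 618)/2 = 91.04 mol/s.
Outlet amounts (n = n₀ + Σ ν·ξ):
  V: 888 − 1(800.1) = 87.91
  Q: 0 + 1(800.1) − 2(91.04) = 618
  U: 0 + 1(91.04) = 91.04

91 mol/s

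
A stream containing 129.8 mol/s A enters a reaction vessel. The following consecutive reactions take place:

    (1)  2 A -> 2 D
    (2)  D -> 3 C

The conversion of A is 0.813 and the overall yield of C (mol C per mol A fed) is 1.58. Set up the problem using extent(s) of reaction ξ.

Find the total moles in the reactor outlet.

267 mol/s

Conversion of A: A consumed = 2ξ₁ = 0.813 × 129.8 → ξ₁ = 52.76 mol/s.
Yield of C: 3ξ₂ / 129.8 = 1.58 → ξ₂ = 68.36 mol/s.
Outlet amounts (n = n₀ + Σ ν·ξ):
  A: 129.8 − 2(52.76) = 24.27
  D: 0 + 2(52.76) − 1(68.36) = 37.17
  C: 0 + 3(68.36) = 205.1
Total out = 24.27 + 37.17 + 205.1 = 266.5 mol/s.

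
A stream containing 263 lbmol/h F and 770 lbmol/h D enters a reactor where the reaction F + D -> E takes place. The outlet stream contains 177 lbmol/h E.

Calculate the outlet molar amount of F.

For E: n = n₀ + 1ξ → 177 = 0 + 1ξ, giving ξ = 177 lbmol/h.
Outlet amounts (n = n₀ + ν ξ):
  F: 263 − 1(177) = 86
  D: 770 − 1(177) = 593
  E: 0 + 1(177) = 177

86 lbmol/h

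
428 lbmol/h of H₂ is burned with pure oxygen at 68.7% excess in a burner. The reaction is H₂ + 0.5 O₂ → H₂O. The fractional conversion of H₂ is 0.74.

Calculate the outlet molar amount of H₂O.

317 lbmol/h

Stoichiometric O₂ = 0.5 × 428 = 214 lbmol/h; O₂ fed = 214 × 1.687 = 361 lbmol/h.
Fuel reacted = 0.74 × 428 → ξ = 316.7 lbmol/h.
Outlet (n = n₀ + ν ξ):
  H₂: 428 − 1(316.7) = 111.3
  O₂: 361 − 0.5(316.7) = 202.7
  H₂O: 0 + 1(316.7) = 316.7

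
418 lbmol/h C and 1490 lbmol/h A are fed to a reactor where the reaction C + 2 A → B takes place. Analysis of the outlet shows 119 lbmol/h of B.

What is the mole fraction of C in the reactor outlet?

For B: n = n₀ + 1ξ → 119 = 0 + 1ξ, giving ξ = 119 lbmol/h.
Outlet amounts (n = n₀ + ν ξ):
  C: 418 − 1(119) = 299
  A: 1490 − 2(119) = 1252
  B: 0 + 1(119) = 119
Total out = 1670 lbmol/h; y_C = 299 / 1670 = 0.179.

0.179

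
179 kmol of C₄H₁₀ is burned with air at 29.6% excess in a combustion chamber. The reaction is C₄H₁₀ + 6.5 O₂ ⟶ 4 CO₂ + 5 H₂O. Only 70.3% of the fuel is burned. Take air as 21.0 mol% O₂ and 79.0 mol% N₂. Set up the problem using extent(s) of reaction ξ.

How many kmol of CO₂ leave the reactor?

503 kmol

Stoichiometric O₂ = 6.5 × 179 = 1164 kmol; O₂ fed = 1164 × 1.296 = 1508 kmol.
N₂ fed = 1508 × 79/21 = 5673 kmol.
Fuel reacted = 0.703 × 179 → ξ = 125.8 kmol.
Outlet (n = n₀ + ν ξ):
  C₄H₁₀: 179 − 1(125.8) = 53.16
  O₂: 1508 − 6.5(125.8) = 690
  N₂: 5673 (inert)
  CO₂: 0 + 4(125.8) = 503.3
  H₂O: 0 + 5(125.8) = 629.2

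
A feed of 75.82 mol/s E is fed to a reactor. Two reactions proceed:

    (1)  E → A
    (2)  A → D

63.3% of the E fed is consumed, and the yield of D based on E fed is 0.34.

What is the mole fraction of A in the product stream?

0.293

Conversion of E: E consumed = 1ξ₁ = 0.633 × 75.82 → ξ₁ = 47.99 mol/s.
Yield of D: 1ξ₂ / 75.82 = 0.34 → ξ₂ = 25.78 mol/s.
Outlet amounts (n = n₀ + Σ ν·ξ):
  E: 75.82 − 1(47.99) = 27.83
  A: 0 + 1(47.99) − 1(25.78) = 22.22
  D: 0 + 1(25.78) = 25.78
Total out = 75.82 mol/s; y_A = 22.22 / 75.82 = 0.293.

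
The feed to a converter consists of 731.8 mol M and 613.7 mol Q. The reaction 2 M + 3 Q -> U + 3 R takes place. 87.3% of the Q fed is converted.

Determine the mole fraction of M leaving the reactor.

Q reacted = 0.873 × 613.7 = 535.8 mol; ν_Q = −3, so ξ = 535.8/3 = 178.6 mol.
Outlet amounts (n = n₀ + ν ξ):
  M: 731.8 − 2(178.6) = 374.6
  Q: 613.7 − 3(178.6) = 77.94
  U: 0 + 1(178.6) = 178.6
  R: 0 + 3(178.6) = 535.8
Total out = 1167 mol; y_M = 374.6 / 1167 = 0.321.

0.321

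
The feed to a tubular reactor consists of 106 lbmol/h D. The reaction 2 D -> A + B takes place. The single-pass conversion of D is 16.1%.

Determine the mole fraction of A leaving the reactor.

0.0805

D reacted = 0.161 × 106 = 17.07 lbmol/h; ν_D = −2, so ξ = 17.07/2 = 8.533 lbmol/h.
Outlet amounts (n = n₀ + ν ξ):
  D: 106 − 2(8.533) = 88.93
  A: 0 + 1(8.533) = 8.533
  B: 0 + 1(8.533) = 8.533
Total out = 106 lbmol/h; y_A = 8.533 / 106 = 0.0805.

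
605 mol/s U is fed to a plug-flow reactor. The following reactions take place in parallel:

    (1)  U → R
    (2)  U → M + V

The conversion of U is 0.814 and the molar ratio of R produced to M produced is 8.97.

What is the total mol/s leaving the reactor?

Conversion of U: U consumed = 0.814 × 605 = 492.5 mol/s = 1ξ₁ + 1ξ₂.
Selectivity: 1ξ₁ / (1ξ₂) = 8.97 → ξ₁ = 8.97 ξ₂.
Substitute: (1·8.97 + 1) ξ₂ = 492.5 → ξ₂ = 49.4 mol/s, ξ₁ = 443.1 mol/s.
Outlet amounts (n = n₀ + Σ ν·ξ):
  U: 605 − 1(443.1) − 1(49.4) = 112.5
  R: 0 + 1(443.1) = 443.1
  M: 0 + 1(49.4) = 49.4
  V: 0 + 1(49.4) = 49.4
Total out = 112.5 + 443.1 + 49.4 + 49.4 = 654.4 mol/s.

654 mol/s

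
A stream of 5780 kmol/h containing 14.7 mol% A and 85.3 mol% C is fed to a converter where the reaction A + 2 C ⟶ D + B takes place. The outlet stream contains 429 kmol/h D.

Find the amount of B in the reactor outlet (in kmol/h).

For D: n = n₀ + 1ξ → 429 = 0 + 1ξ, giving ξ = 429 kmol/h.
Outlet amounts (n = n₀ + ν ξ):
  A: 849.7 − 1(429) = 420.7
  C: 4930 − 2(429) = 4072
  D: 0 + 1(429) = 429
  B: 0 + 1(429) = 429

429 kmol/h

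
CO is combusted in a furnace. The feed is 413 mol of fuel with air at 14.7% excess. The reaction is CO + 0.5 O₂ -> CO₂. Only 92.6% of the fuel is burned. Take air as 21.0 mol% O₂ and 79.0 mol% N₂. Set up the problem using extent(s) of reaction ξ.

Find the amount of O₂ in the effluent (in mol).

45.6 mol

Stoichiometric O₂ = 0.5 × 413 = 206.5 mol; O₂ fed = 206.5 × 1.147 = 236.9 mol.
N₂ fed = 236.9 × 79/21 = 891 mol.
Fuel reacted = 0.926 × 413 → ξ = 382.4 mol.
Outlet (n = n₀ + ν ξ):
  CO: 413 − 1(382.4) = 30.56
  O₂: 236.9 − 0.5(382.4) = 45.64
  N₂: 891 (inert)
  CO₂: 0 + 1(382.4) = 382.4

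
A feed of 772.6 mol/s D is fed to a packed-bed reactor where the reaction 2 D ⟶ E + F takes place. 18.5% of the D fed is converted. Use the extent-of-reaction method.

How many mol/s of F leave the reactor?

71.5 mol/s

D reacted = 0.185 × 772.6 = 142.9 mol/s; ν_D = −2, so ξ = 142.9/2 = 71.47 mol/s.
Outlet amounts (n = n₀ + ν ξ):
  D: 772.6 − 2(71.47) = 629.7
  E: 0 + 1(71.47) = 71.47
  F: 0 + 1(71.47) = 71.47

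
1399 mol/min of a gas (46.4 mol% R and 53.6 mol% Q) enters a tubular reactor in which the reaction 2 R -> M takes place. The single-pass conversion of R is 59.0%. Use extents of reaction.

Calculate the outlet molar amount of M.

191 mol/min

R reacted = 0.59 × 649.1 = 383 mol/min; ν_R = −2, so ξ = 383/2 = 191.5 mol/min.
Outlet amounts (n = n₀ + ν ξ):
  R: 649.1 − 2(191.5) = 266.1
  M: 0 + 1(191.5) = 191.5
  Q: 749.9 (inert)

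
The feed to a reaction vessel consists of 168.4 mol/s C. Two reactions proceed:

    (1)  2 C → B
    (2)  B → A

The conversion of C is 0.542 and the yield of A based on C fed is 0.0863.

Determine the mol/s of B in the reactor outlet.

Conversion of C: C consumed = 2ξ₁ = 0.542 × 168.4 → ξ₁ = 45.64 mol/s.
Yield of A: 1ξ₂ / 168.4 = 0.0863 → ξ₂ = 14.53 mol/s.
Outlet amounts (n = n₀ + Σ ν·ξ):
  C: 168.4 − 2(45.64) = 77.13
  B: 0 + 1(45.64) − 1(14.53) = 31.1
  A: 0 + 1(14.53) = 14.53

31.1 mol/s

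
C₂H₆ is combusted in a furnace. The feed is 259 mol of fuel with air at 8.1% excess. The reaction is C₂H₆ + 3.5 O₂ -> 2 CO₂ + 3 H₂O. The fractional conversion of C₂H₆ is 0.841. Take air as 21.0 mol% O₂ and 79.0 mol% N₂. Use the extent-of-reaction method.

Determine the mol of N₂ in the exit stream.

3690 mol

Stoichiometric O₂ = 3.5 × 259 = 906.5 mol; O₂ fed = 906.5 × 1.081 = 979.9 mol.
N₂ fed = 979.9 × 79/21 = 3686 mol.
Fuel reacted = 0.841 × 259 → ξ = 217.8 mol.
Outlet (n = n₀ + ν ξ):
  C₂H₆: 259 − 1(217.8) = 41.18
  O₂: 979.9 − 3.5(217.8) = 217.6
  N₂: 3686 (inert)
  CO₂: 0 + 2(217.8) = 435.6
  H₂O: 0 + 3(217.8) = 653.5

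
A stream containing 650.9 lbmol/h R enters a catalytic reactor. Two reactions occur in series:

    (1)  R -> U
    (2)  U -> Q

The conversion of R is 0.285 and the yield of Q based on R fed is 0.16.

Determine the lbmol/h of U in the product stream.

Conversion of R: R consumed = 1ξ₁ = 0.285 × 650.9 → ξ₁ = 185.5 lbmol/h.
Yield of Q: 1ξ₂ / 650.9 = 0.16 → ξ₂ = 104.1 lbmol/h.
Outlet amounts (n = n₀ + Σ ν·ξ):
  R: 650.9 − 1(185.5) = 465.4
  U: 0 + 1(185.5) − 1(104.1) = 81.36
  Q: 0 + 1(104.1) = 104.1

81.4 lbmol/h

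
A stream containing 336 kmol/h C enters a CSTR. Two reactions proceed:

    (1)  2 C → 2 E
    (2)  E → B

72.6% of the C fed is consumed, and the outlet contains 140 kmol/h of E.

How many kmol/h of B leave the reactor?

104 kmol/h

Conversion of C: C consumed = 2ξ₁ = 0.726 × 336 → ξ₁ = 122 kmol/h.
E balance: n_E = 0 + 2ξ₁ − 1ξ₂ = 140 → ξ₂ = (2·122 − 140)/1 = 103.9 kmol/h.
Outlet amounts (n = n₀ + Σ ν·ξ):
  C: 336 − 2(122) = 92.06
  E: 0 + 2(122) − 1(103.9) = 140
  B: 0 + 1(103.9) = 103.9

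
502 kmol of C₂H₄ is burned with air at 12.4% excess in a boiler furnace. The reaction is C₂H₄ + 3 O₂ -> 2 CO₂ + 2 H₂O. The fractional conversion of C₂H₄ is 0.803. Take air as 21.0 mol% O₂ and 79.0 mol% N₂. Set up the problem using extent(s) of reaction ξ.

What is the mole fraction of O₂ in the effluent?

0.0565

Stoichiometric O₂ = 3 × 502 = 1506 kmol; O₂ fed = 1506 × 1.124 = 1693 kmol.
N₂ fed = 1693 × 79/21 = 6368 kmol.
Fuel reacted = 0.803 × 502 → ξ = 403.1 kmol.
Outlet (n = n₀ + ν ξ):
  C₂H₄: 502 − 1(403.1) = 98.89
  O₂: 1693 − 3(403.1) = 483.4
  N₂: 6368 (inert)
  CO₂: 0 + 2(403.1) = 806.2
  H₂O: 0 + 2(403.1) = 806.2
Total out = 8563 kmol; y_O₂ = 483.4 / 8563 = 0.05646.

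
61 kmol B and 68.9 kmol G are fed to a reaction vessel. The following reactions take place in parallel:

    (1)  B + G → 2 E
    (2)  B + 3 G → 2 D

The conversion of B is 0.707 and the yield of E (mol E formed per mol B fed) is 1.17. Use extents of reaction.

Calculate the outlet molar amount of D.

14.9 kmol

Yield of E: 2ξ₁ / 61 = 1.17 → ξ₁ = 35.68 kmol.
Conversion of B: 1ξ₁ + 1ξ₂ = 0.707 × 61 = 43.13 → ξ₂ = 7.442 kmol.
Outlet amounts (n = n₀ + Σ ν·ξ):
  B: 61 − 1(35.68) − 1(7.442) = 17.87
  G: 68.9 − 1(35.68) − 3(7.442) = 10.89
  E: 0 + 2(35.68) = 71.37
  D: 0 + 2(7.442) = 14.88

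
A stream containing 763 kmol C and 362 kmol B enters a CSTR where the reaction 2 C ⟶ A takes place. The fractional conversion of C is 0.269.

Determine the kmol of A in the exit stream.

103 kmol

C reacted = 0.269 × 763 = 205.2 kmol; ν_C = −2, so ξ = 205.2/2 = 102.6 kmol.
Outlet amounts (n = n₀ + ν ξ):
  C: 763 − 2(102.6) = 557.8
  A: 0 + 1(102.6) = 102.6
  B: 362 (inert)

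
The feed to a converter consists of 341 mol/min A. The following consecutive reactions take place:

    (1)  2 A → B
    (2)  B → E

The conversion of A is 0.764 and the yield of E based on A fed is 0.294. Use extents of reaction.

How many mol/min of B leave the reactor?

30 mol/min

Conversion of A: A consumed = 2ξ₁ = 0.764 × 341 → ξ₁ = 130.3 mol/min.
Yield of E: 1ξ₂ / 341 = 0.294 → ξ₂ = 100.3 mol/min.
Outlet amounts (n = n₀ + Σ ν·ξ):
  A: 341 − 2(130.3) = 80.48
  B: 0 + 1(130.3) − 1(100.3) = 30.01
  E: 0 + 1(100.3) = 100.3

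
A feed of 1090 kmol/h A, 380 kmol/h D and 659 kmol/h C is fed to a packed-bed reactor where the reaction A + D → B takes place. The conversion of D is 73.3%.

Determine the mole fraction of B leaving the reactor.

D reacted = 0.733 × 380 = 278.5 kmol/h; ν_D = −1, so ξ = 278.5/1 = 278.5 kmol/h.
Outlet amounts (n = n₀ + ν ξ):
  A: 1090 − 1(278.5) = 811.5
  D: 380 − 1(278.5) = 101.5
  B: 0 + 1(278.5) = 278.5
  C: 659 (inert)
Total out = 1850 kmol/h; y_B = 278.5 / 1850 = 0.1505.

0.151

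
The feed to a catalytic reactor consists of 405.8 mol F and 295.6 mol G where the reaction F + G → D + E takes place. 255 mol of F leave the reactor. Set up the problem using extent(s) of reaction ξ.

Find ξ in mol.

For F: n = n₀ − 1ξ → 255 = 405.8 − 1ξ, giving ξ = 150.8 mol.
Outlet amounts (n = n₀ + ν ξ):
  F: 405.8 − 1(150.8) = 255
  G: 295.6 − 1(150.8) = 144.8
  D: 0 + 1(150.8) = 150.8
  E: 0 + 1(150.8) = 150.8

ξ = 151 mol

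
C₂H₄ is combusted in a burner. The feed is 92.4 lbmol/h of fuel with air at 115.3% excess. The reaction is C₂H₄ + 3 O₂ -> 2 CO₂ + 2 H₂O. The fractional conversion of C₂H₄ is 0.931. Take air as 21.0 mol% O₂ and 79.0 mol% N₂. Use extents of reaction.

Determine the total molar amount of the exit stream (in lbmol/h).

2930 lbmol/h

Stoichiometric O₂ = 3 × 92.4 = 277.2 lbmol/h; O₂ fed = 277.2 × 2.153 = 596.8 lbmol/h.
N₂ fed = 596.8 × 79/21 = 2245 lbmol/h.
Fuel reacted = 0.931 × 92.4 → ξ = 86.02 lbmol/h.
Outlet (n = n₀ + ν ξ):
  C₂H₄: 92.4 − 1(86.02) = 6.376
  O₂: 596.8 − 3(86.02) = 338.7
  N₂: 2245 (inert)
  CO₂: 0 + 2(86.02) = 172
  H₂O: 0 + 2(86.02) = 172
Total out = 6.376 + 338.7 + 2245 + 172 + 172 = 2934 lbmol/h.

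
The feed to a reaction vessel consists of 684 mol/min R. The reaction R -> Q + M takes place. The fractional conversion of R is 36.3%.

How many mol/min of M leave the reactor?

R reacted = 0.363 × 684 = 248.3 mol/min; ν_R = −1, so ξ = 248.3/1 = 248.3 mol/min.
Outlet amounts (n = n₀ + ν ξ):
  R: 684 − 1(248.3) = 435.7
  Q: 0 + 1(248.3) = 248.3
  M: 0 + 1(248.3) = 248.3

248 mol/min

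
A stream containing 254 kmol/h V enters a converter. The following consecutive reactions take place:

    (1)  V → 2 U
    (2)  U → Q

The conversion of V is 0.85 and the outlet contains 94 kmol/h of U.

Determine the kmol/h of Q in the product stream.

Conversion of V: V consumed = 1ξ₁ = 0.85 × 254 → ξ₁ = 215.9 kmol/h.
U balance: n_U = 0 + 2ξ₁ − 1ξ₂ = 94 → ξ₂ = (2·215.9 − 94)/1 = 337.8 kmol/h.
Outlet amounts (n = n₀ + Σ ν·ξ):
  V: 254 − 1(215.9) = 38.1
  U: 0 + 2(215.9) − 1(337.8) = 94
  Q: 0 + 1(337.8) = 337.8

338 kmol/h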